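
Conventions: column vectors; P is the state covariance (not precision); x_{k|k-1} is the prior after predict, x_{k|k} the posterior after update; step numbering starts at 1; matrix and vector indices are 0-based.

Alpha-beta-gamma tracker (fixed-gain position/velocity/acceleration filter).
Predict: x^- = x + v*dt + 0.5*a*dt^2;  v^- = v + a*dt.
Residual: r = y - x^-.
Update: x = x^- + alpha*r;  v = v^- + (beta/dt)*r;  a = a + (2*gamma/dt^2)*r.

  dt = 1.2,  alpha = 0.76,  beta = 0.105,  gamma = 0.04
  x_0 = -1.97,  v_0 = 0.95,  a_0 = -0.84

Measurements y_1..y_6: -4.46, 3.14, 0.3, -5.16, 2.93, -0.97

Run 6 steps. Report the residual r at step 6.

resid = 1.5333

step 1: x_pred=-1.4348  r=-3.0252  x^+=-3.7340  v^+=-0.3227  a^+=-1.0081
step 2: x_pred=-4.8470  r=7.9870  x^+=1.2231  v^+=-0.8335  a^+=-0.5643
step 3: x_pred=-0.1834  r=0.4834  x^+=0.1840  v^+=-1.4684  a^+=-0.5375
step 4: x_pred=-1.9651  r=-3.1949  x^+=-4.3932  v^+=-2.3930  a^+=-0.7150
step 5: x_pred=-7.7796  r=10.7096  x^+=0.3597  v^+=-2.3139  a^+=-0.1200
step 6: x_pred=-2.5033  r=1.5333  x^+=-1.3380  v^+=-2.3237  a^+=-0.0348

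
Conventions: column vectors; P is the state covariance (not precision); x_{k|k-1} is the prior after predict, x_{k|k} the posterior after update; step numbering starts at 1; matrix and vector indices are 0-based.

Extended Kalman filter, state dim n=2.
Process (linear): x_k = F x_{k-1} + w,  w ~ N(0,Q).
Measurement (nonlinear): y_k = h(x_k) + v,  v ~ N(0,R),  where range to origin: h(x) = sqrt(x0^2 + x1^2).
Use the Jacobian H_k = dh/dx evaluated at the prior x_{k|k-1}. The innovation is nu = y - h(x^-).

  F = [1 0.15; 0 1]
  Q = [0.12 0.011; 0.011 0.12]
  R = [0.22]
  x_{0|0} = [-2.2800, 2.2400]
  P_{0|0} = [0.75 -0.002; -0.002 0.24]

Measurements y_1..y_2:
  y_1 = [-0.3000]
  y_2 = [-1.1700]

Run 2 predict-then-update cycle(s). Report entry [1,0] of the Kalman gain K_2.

step 1: x^-=[-1.9440, 2.2400]  P^-=[0.8748 0.0450; 0.0450 0.3600]  H_jac=[-0.6554 0.7552]  S=[0.7566]  K=[-0.7129; 0.3204]  nu=[-3.2659]  x^+=[0.3843, 1.1937]  P^+=[0.4903 0.2178; 0.2178 0.2823]
step 2: x^-=[0.5634, 1.1937]  P^-=[0.6820 0.2712; 0.2712 0.4023]  H_jac=[0.4268 0.9043]  S=[0.8826]  K=[0.6076; 0.5434]  nu=[-2.4900]  x^+=[-0.9496, -0.1593]  P^+=[0.3561 -0.0202; -0.0202 0.1417]

K[1,0] = 0.5434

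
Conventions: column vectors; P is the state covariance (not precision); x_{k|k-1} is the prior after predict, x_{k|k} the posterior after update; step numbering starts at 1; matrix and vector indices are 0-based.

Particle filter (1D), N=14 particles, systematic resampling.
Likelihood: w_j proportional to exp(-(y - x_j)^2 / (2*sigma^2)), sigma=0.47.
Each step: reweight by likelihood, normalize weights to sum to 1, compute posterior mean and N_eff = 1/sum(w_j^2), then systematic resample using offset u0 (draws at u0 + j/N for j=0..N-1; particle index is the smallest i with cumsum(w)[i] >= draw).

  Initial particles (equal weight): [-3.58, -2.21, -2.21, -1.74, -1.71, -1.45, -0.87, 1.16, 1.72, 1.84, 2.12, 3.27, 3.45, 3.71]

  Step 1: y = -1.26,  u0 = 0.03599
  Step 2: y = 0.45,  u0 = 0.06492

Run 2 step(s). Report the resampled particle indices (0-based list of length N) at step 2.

step 1: w=[0.0000, 0.0416, 0.0416, 0.1905, 0.2030, 0.2958, 0.2275, 0.0000, 0.0000, 0.0000, 0.0000, 0.0000, 0.0000, 0.0000]  mean=-1.4893  Neff=4.5414  idx=[1, 3, 3, 3, 4, 4, 4, 5, 5, 5, 5, 6, 6, 6]
step 2: w=[0.0000, 0.0003, 0.0003, 0.0003, 0.0004, 0.0004, 0.0004, 0.0048, 0.0048, 0.0048, 0.0048, 0.3262, 0.3262, 0.3262]  mean=-0.8830  Neff=3.1313  idx=[11, 11, 11, 11, 12, 12, 12, 12, 12, 13, 13, 13, 13, 13]

resampled_idx = [11, 11, 11, 11, 12, 12, 12, 12, 12, 13, 13, 13, 13, 13]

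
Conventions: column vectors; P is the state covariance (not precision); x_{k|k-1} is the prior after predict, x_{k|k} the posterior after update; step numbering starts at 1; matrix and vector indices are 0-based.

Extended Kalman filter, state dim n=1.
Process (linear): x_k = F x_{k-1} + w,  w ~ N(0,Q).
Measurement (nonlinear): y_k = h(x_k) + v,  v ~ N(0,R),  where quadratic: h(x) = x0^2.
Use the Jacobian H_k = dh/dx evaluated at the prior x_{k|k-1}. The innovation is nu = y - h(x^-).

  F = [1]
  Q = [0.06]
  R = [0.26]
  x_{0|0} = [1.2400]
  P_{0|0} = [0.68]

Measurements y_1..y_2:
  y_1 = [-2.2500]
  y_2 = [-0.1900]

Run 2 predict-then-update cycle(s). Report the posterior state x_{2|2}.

x_post = [-0.1704]

step 1: x^-=[1.2400]  P^-=[0.7400]  H_jac=[2.4800]  S=[4.8113]  K=[0.3814]  nu=[-3.7876]  x^+=[-0.2047]  P^+=[0.0400]
step 2: x^-=[-0.2047]  P^-=[0.1000]  H_jac=[-0.4095]  S=[0.2768]  K=[-0.1479]  nu=[-0.2319]  x^+=[-0.1704]  P^+=[0.0939]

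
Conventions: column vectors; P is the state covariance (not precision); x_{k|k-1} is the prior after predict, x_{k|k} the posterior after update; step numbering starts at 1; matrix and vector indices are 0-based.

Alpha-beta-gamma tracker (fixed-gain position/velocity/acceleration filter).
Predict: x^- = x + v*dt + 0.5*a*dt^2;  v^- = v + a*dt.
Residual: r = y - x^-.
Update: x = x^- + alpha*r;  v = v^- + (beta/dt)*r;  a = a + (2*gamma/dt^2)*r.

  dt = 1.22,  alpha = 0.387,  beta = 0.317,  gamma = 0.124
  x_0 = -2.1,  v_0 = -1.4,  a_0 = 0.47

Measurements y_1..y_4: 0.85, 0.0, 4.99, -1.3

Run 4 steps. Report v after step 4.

v_post = 3.0864

step 1: x_pred=-3.4582  r=4.3082  x^+=-1.7909  v^+=0.2928  a^+=1.1878
step 2: x_pred=-0.5497  r=0.5497  x^+=-0.3370  v^+=1.8848  a^+=1.2794
step 3: x_pred=2.9147  r=2.0753  x^+=3.7178  v^+=3.9850  a^+=1.6252
step 4: x_pred=9.7890  r=-11.0890  x^+=5.4976  v^+=3.0864  a^+=-0.2224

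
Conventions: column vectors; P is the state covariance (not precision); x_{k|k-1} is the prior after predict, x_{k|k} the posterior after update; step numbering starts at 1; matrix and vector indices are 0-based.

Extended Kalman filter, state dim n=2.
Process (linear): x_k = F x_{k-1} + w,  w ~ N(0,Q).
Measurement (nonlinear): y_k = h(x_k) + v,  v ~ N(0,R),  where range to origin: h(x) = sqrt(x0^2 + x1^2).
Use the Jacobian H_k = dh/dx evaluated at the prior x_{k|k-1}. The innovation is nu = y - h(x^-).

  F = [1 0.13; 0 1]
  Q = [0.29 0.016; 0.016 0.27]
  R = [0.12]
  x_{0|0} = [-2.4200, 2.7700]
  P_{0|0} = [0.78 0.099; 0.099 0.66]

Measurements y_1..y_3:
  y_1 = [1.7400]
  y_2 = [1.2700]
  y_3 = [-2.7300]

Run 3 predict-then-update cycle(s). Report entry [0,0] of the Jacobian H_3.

step 1: x^-=[-2.0599, 2.7700]  P^-=[1.1069 0.2008; 0.2008 0.9300]  H_jac=[-0.5967 0.8024]  S=[0.9207]  K=[-0.5424; 0.6804]  nu=[-1.7120]  x^+=[-1.1313, 1.6052]  P^+=[0.8360 0.5406; 0.5406 0.5038]
step 2: x^-=[-0.9226, 1.6052]  P^-=[1.2751 0.6221; 0.6221 0.7738]  H_jac=[-0.4983 0.8670]  S=[0.4807]  K=[-0.1999; 0.7506]  nu=[-0.5814]  x^+=[-0.8064, 1.1687]  P^+=[1.2559 0.6942; 0.6942 0.5029]
step 3: x^-=[-0.6545, 1.1687]  P^-=[1.7349 0.7756; 0.7756 0.7729]  H_jac=[-0.4886 0.8725]  S=[0.4613]  K=[-0.3706; 0.6405]  nu=[-4.0695]  x^+=[0.8536, -1.4376]  P^+=[1.6715 0.8851; 0.8851 0.5837]

H_jac[0,0] = -0.4886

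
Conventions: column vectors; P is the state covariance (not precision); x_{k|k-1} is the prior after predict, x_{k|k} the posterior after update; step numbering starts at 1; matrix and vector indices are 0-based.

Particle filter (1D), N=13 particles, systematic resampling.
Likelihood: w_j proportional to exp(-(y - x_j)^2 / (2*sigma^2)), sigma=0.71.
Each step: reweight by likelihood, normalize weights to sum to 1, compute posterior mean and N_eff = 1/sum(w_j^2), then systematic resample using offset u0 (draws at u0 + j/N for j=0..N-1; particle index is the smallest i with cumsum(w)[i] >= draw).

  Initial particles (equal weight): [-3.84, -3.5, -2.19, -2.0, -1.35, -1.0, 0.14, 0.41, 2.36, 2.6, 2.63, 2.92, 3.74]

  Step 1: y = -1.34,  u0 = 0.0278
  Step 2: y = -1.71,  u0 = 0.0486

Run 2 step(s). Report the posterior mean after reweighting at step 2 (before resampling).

step 1: w=[0.0006, 0.0031, 0.1525, 0.2027, 0.3122, 0.2784, 0.0356, 0.0150, 0.0000, 0.0000, 0.0000, 0.0000, 0.0000]  mean=-1.4412  Neff=4.1526  idx=[2, 2, 3, 3, 3, 4, 4, 4, 4, 5, 5, 5, 6]
step 2: w=[0.0818, 0.0818, 0.0946, 0.0946, 0.0946, 0.0905, 0.0905, 0.0905, 0.0905, 0.0624, 0.0624, 0.0624, 0.0035]  mean=-1.6014  Neff=11.8097  idx=[0, 1, 2, 3, 4, 4, 5, 6, 7, 8, 9, 10, 11]

post_mean = -1.6014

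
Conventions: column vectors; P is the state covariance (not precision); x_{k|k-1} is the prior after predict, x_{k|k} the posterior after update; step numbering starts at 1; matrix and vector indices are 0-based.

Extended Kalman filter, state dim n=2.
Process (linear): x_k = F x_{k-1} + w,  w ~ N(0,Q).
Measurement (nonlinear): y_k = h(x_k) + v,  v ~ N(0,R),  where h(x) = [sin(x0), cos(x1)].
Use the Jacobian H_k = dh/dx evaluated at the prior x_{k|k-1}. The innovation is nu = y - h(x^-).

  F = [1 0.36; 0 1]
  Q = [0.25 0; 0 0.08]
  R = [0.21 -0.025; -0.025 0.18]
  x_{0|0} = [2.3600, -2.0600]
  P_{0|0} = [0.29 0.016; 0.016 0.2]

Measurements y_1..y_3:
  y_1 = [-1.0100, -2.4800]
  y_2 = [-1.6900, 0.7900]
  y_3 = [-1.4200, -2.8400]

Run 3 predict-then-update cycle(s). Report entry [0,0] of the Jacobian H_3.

step 1: x^-=[1.6184, -2.0600]  P^-=[0.5774 0.0880; 0.0880 0.2800]  H_jac=[-0.0476 0.0000; 0.0000 0.8827]  S=[0.2113 -0.0287; -0.0287 0.3982]  K=[-0.1046 0.1876; 0.0651 0.6254]  nu=[-2.0089, -2.0101]  x^+=[1.4515, -3.4480]  P^+=[0.5600 0.0412; 0.0412 0.1257]
step 2: x^-=[0.2102, -3.4480]  P^-=[0.8560 0.0865; 0.0865 0.2057]  H_jac=[0.9780 0.0000; 0.0000 -0.3016]  S=[1.0287 -0.0505; -0.0505 0.1987]  K=[0.8175 0.0765; 0.0677 -0.2950]  nu=[-1.8986, 1.7434]  x^+=[-1.2085, -4.0909]  P^+=[0.1736 0.0221; 0.0221 0.1817]
step 3: x^-=[-2.6813, -4.0909]  P^-=[0.4630 0.0875; 0.0875 0.2617]  H_jac=[-0.8959 0.0000; 0.0000 -0.8130]  S=[0.5816 0.0387; 0.0387 0.3529]  K=[-0.7049 -0.1242; -0.0953 -0.5923]  nu=[-0.9758, -2.2577]  x^+=[-1.7131, -2.6607]  P^+=[0.1618 0.0058; 0.0058 0.1282]

H_jac[0,0] = -0.8959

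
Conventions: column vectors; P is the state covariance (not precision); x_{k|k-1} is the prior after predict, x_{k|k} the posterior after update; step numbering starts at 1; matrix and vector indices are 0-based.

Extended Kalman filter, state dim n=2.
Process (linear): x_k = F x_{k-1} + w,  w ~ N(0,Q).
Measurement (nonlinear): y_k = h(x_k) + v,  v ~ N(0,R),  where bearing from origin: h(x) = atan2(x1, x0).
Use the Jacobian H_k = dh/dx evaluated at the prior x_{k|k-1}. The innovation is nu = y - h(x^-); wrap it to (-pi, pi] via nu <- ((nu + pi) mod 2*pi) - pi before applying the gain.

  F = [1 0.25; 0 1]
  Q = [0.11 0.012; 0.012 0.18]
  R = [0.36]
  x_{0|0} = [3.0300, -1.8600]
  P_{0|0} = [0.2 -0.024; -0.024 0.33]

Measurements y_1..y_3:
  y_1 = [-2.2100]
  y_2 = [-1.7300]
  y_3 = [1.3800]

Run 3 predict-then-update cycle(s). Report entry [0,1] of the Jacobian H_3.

step 1: x^-=[2.5650, -1.8600]  P^-=[0.3186 0.0705; 0.0705 0.5100]  H_jac=[0.1853 0.2555]  S=[0.4109]  K=[0.1875; 0.3489]  nu=[-1.5826]  x^+=[2.2683, -2.4122]  P^+=[0.3042 0.0436; 0.0436 0.4600]
step 2: x^-=[1.6652, -2.4122]  P^-=[0.4647 0.1706; 0.1706 0.6400]  H_jac=[0.2808 0.1938]  S=[0.4392]  K=[0.3723; 0.3914]  nu=[-0.7634]  x^+=[1.3810, -2.7110]  P^+=[0.4038 0.1066; 0.1066 0.5727]
step 3: x^-=[0.7032, -2.7110]  P^-=[0.6029 0.2618; 0.2618 0.7527]  H_jac=[0.3456 0.0896]  S=[0.4543]  K=[0.5103; 0.3477]  nu=[2.6970]  x^+=[2.0796, -1.7734]  P^+=[0.4846 0.1812; 0.1812 0.6978]

H_jac[0,1] = 0.0896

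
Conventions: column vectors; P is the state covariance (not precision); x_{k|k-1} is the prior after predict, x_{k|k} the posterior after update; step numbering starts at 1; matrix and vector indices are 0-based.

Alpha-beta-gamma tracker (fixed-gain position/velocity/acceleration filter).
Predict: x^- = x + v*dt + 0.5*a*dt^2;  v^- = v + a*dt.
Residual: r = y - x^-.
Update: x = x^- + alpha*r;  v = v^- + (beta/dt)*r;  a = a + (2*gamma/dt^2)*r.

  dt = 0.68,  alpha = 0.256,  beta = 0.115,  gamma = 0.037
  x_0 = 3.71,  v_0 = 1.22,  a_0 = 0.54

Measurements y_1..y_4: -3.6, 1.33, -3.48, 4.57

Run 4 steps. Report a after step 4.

step 1: x_pred=4.6644  r=-8.2644  x^+=2.5487  v^+=0.1895  a^+=-0.7826
step 2: x_pred=2.4967  r=-1.1667  x^+=2.1980  v^+=-0.5399  a^+=-0.9693
step 3: x_pred=1.6068  r=-5.0868  x^+=0.3045  v^+=-2.0593  a^+=-1.7834
step 4: x_pred=-1.5081  r=6.0781  x^+=0.0479  v^+=-2.2441  a^+=-0.8107

a_post = -0.8107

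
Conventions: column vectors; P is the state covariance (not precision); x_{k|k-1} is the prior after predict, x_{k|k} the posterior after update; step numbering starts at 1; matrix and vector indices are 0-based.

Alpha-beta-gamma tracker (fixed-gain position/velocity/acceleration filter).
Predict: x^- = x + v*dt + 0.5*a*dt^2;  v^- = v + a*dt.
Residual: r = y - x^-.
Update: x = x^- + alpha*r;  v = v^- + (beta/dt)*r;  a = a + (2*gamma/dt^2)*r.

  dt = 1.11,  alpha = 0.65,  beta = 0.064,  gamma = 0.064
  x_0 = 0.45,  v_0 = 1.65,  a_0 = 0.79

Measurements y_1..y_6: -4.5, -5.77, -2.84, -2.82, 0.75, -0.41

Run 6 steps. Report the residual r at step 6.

step 1: x_pred=2.7682  r=-7.2682  x^+=-1.9561  v^+=2.1078  a^+=0.0349
step 2: x_pred=0.4051  r=-6.1751  x^+=-3.6087  v^+=1.7906  a^+=-0.6066
step 3: x_pred=-1.9949  r=-0.8451  x^+=-2.5442  v^+=1.0685  a^+=-0.6944
step 4: x_pred=-1.7859  r=-1.0341  x^+=-2.4581  v^+=0.2381  a^+=-0.8018
step 5: x_pred=-2.6877  r=3.4377  x^+=-0.4532  v^+=-0.4537  a^+=-0.4447
step 6: x_pred=-1.2307  r=0.8207  x^+=-0.6972  v^+=-0.8999  a^+=-0.3594

resid = 0.8207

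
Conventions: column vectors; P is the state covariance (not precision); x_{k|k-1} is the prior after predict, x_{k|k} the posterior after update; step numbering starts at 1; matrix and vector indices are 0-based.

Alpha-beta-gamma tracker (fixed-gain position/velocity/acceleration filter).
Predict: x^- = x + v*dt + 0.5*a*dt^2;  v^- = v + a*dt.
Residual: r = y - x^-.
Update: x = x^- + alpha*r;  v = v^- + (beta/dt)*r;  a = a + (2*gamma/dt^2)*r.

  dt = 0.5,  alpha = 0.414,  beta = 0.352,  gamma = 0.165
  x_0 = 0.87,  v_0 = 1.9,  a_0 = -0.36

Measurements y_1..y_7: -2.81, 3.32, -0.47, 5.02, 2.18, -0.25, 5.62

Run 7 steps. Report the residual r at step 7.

resid = 0.5993

step 1: x_pred=1.7750  r=-4.5850  x^+=-0.1232  v^+=-1.5078  a^+=-6.4122
step 2: x_pred=-1.6786  r=4.9986  x^+=0.3908  v^+=-1.1949  a^+=0.1860
step 3: x_pred=-0.1834  r=-0.2866  x^+=-0.3021  v^+=-1.3037  a^+=-0.1923
step 4: x_pred=-0.9779  r=5.9979  x^+=1.5052  v^+=2.8227  a^+=7.7249
step 5: x_pred=3.8822  r=-1.7022  x^+=3.1775  v^+=5.4868  a^+=5.4781
step 6: x_pred=6.6057  r=-6.8557  x^+=3.7674  v^+=3.3995  a^+=-3.5714
step 7: x_pred=5.0207  r=0.5993  x^+=5.2688  v^+=2.0357  a^+=-2.7804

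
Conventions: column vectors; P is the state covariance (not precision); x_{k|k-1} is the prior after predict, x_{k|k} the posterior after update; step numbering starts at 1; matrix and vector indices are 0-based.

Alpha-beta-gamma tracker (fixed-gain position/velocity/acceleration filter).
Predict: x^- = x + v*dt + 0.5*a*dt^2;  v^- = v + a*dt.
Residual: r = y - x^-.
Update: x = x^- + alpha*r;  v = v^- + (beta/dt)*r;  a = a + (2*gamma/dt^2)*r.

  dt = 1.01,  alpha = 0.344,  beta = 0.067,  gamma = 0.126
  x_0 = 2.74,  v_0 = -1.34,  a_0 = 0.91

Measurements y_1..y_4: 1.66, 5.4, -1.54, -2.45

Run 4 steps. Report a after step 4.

step 1: x_pred=1.8507  r=-0.1907  x^+=1.7851  v^+=-0.4336  a^+=0.8629
step 2: x_pred=1.7874  r=3.6126  x^+=3.0301  v^+=0.6776  a^+=1.7553
step 3: x_pred=4.6098  r=-6.1498  x^+=2.4943  v^+=2.0425  a^+=0.2361
step 4: x_pred=4.6776  r=-7.1276  x^+=2.2257  v^+=1.8082  a^+=-1.5247

a_post = -1.5247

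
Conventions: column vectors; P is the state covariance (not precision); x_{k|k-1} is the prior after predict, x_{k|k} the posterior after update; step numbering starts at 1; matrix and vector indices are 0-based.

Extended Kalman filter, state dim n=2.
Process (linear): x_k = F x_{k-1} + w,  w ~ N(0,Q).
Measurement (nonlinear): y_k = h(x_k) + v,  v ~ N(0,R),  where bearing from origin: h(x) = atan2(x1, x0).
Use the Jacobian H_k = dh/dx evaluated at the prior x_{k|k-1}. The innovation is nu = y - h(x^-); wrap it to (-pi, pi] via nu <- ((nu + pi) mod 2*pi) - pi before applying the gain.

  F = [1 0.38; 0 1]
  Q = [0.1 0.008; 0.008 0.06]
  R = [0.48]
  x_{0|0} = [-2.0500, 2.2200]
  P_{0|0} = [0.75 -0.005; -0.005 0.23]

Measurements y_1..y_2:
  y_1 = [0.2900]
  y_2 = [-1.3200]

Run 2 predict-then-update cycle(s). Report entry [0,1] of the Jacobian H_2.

step 1: x^-=[-1.2064, 2.2200]  P^-=[0.8794 0.0904; 0.0904 0.2900]  H_jac=[-0.3478 -0.1890]  S=[0.6086]  K=[-0.5306; -0.1417]  nu=[-1.7786]  x^+=[-0.2627, 2.4720]  P^+=[0.7081 0.0446; 0.0446 0.2778]
step 2: x^-=[0.6766, 2.4720]  P^-=[0.8821 0.1582; 0.1582 0.3378]  H_jac=[-0.3763 0.1030]  S=[0.5962]  K=[-0.5294; -0.0415]  nu=[-2.6236]  x^+=[2.0657, 2.5809]  P^+=[0.7150 0.1451; 0.1451 0.3368]

H_jac[0,1] = 0.1030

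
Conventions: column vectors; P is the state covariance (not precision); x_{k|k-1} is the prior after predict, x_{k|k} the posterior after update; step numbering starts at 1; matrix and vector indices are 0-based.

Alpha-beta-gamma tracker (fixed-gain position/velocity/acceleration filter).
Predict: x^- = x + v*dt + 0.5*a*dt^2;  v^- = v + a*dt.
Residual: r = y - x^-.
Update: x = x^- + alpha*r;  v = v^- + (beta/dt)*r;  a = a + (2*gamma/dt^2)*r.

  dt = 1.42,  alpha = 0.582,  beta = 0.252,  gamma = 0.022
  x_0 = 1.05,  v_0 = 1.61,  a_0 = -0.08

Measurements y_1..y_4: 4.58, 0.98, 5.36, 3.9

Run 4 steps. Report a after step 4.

a_post = -0.1799

step 1: x_pred=3.2555  r=1.3245  x^+=4.0264  v^+=1.7314  a^+=-0.0511
step 2: x_pred=6.4335  r=-5.4535  x^+=3.2596  v^+=0.6911  a^+=-0.1701
step 3: x_pred=4.0694  r=1.2906  x^+=4.8205  v^+=0.6786  a^+=-0.1419
step 4: x_pred=5.6410  r=-1.7410  x^+=4.6277  v^+=0.1681  a^+=-0.1799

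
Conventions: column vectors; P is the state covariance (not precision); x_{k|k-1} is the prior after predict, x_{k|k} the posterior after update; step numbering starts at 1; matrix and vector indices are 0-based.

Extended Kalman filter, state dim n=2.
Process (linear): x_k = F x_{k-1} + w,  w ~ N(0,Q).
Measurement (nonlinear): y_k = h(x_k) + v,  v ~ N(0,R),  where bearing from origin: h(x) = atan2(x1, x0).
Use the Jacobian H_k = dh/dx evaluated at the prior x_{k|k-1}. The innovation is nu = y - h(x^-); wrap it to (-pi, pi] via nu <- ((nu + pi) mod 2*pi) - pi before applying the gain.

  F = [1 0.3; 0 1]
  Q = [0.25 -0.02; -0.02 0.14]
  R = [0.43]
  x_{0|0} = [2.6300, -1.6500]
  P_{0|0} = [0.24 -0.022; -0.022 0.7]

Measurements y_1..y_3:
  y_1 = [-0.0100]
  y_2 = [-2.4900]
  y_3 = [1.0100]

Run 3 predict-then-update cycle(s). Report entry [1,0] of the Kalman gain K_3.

K[1,0] = 0.2436

step 1: x^-=[2.1350, -1.6500]  P^-=[0.5398 0.1680; 0.1680 0.8400]  H_jac=[0.2266 0.2932]  S=[0.5523]  K=[0.3107; 0.5149]  nu=[0.6480]  x^+=[2.3363, -1.3163]  P^+=[0.4865 0.0796; 0.0796 0.6936]
step 2: x^-=[1.9414, -1.3163]  P^-=[0.8467 0.2677; 0.2677 0.8336]  H_jac=[0.2393 0.3529]  S=[0.6275]  K=[0.4734; 0.5708]  nu=[-1.8942]  x^+=[1.0447, -2.3976]  P^+=[0.7061 0.0981; 0.0981 0.6291]
step 3: x^-=[0.3254, -2.3976]  P^-=[1.0716 0.2669; 0.2669 0.7691]  H_jac=[0.4095 0.0556]  S=[0.6243]  K=[0.7268; 0.2436]  nu=[2.4459]  x^+=[2.1030, -1.8019]  P^+=[0.7419 0.1564; 0.1564 0.7321]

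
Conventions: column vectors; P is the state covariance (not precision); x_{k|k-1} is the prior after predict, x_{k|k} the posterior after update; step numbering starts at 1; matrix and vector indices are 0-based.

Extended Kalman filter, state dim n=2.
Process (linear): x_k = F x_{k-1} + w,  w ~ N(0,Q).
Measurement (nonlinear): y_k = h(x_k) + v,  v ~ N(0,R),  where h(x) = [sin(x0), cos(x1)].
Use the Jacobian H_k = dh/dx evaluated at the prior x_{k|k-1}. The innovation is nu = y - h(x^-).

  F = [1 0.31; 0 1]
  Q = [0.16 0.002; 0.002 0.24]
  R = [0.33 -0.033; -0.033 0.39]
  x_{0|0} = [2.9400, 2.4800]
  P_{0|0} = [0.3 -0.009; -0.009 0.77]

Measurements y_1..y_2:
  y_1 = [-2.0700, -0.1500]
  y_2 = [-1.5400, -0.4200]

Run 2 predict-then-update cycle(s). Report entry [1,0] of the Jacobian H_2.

H_jac[1,0] = 0.0000

step 1: x^-=[3.7088, 2.4800]  P^-=[0.5284 0.2317; 0.2317 1.0100]  H_jac=[-0.8434 0.0000; 0.0000 -0.6144]  S=[0.7059 0.0871; 0.0871 0.7712]  K=[-0.6172 -0.1149; -0.1801 -0.7842]  nu=[-1.5327, 0.6390]  x^+=[4.5814, 2.2549]  P^+=[0.2370 0.0398; 0.0398 0.4882]
step 2: x^-=[5.2804, 2.2549]  P^-=[0.4686 0.1931; 0.1931 0.7282]  H_jac=[0.5379 0.0000; 0.0000 -0.7750]  S=[0.4656 -0.1135; -0.1135 0.8273]  K=[0.5145 -0.1103; 0.0588 -0.6740]  nu=[-0.6970, 0.2120]  x^+=[4.8984, 2.0710]  P^+=[0.3224 0.0774; 0.0774 0.3417]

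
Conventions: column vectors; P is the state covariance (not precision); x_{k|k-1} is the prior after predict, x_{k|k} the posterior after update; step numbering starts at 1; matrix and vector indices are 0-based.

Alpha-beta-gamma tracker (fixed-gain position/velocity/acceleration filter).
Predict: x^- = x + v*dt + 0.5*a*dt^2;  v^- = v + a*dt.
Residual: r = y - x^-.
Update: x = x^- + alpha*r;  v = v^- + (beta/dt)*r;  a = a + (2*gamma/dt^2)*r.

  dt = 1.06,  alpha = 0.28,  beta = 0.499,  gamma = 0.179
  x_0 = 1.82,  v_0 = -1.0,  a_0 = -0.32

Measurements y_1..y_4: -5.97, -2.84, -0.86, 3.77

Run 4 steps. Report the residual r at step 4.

resid = 11.9232

step 1: x_pred=0.5802  r=-6.5502  x^+=-1.2538  v^+=-4.4227  a^+=-2.4070
step 2: x_pred=-7.2942  r=4.4542  x^+=-6.0470  v^+=-4.8773  a^+=-0.9878
step 3: x_pred=-11.7720  r=10.9120  x^+=-8.7166  v^+=-0.7876  a^+=2.4889
step 4: x_pred=-8.1532  r=11.9232  x^+=-4.8147  v^+=7.4636  a^+=6.2879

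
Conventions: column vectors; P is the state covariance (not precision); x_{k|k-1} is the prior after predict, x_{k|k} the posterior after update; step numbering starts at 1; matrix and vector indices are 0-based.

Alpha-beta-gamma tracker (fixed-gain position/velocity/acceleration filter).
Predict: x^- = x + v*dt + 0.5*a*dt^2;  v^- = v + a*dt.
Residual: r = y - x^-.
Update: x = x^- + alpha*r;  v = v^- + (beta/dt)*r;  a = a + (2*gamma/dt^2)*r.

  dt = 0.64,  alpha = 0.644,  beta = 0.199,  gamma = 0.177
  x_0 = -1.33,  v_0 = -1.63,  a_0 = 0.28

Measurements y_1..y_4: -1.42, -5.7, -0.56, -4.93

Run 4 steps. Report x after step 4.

x_post = -4.1098

step 1: x_pred=-2.3159  r=0.8959  x^+=-1.7389  v^+=-1.1722  a^+=1.0543
step 2: x_pred=-2.2733  r=-3.4267  x^+=-4.4801  v^+=-1.5630  a^+=-1.9073
step 3: x_pred=-5.8710  r=5.3110  x^+=-2.4507  v^+=-1.1323  a^+=2.6828
step 4: x_pred=-2.6260  r=-2.3040  x^+=-4.1098  v^+=-0.1318  a^+=0.6915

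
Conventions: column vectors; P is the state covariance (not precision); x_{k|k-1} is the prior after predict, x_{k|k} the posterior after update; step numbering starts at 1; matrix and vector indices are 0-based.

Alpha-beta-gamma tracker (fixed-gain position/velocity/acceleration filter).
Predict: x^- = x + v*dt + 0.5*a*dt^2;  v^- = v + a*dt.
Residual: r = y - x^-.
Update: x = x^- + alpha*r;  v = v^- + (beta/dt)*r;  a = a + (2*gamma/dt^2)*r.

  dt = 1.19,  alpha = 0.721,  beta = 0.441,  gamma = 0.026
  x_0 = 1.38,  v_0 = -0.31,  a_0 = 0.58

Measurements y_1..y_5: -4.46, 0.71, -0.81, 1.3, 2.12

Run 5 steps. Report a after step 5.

a_post = 0.4823

step 1: x_pred=1.4218  r=-5.8818  x^+=-2.8190  v^+=-1.7995  a^+=0.3640
step 2: x_pred=-4.7027  r=5.4127  x^+=-0.8001  v^+=0.6395  a^+=0.5628
step 3: x_pred=0.3594  r=-1.1694  x^+=-0.4837  v^+=0.8759  a^+=0.5198
step 4: x_pred=0.9266  r=0.3734  x^+=1.1958  v^+=1.6328  a^+=0.5335
step 5: x_pred=3.5167  r=-1.3967  x^+=2.5097  v^+=1.7502  a^+=0.4823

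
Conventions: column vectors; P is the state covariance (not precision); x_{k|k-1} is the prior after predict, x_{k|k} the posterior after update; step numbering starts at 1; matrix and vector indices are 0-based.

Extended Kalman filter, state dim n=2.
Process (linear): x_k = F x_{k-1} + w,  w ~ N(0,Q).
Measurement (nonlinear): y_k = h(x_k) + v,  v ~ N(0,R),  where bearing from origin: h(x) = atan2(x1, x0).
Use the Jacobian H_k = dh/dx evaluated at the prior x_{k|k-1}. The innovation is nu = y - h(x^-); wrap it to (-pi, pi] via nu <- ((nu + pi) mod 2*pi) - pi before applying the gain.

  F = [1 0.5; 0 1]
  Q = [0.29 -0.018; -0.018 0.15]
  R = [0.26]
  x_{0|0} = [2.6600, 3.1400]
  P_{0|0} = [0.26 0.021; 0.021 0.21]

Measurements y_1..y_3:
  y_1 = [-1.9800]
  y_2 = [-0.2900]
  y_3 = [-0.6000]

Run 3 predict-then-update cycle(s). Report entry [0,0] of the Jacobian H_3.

step 1: x^-=[4.2300, 3.1400]  P^-=[0.6235 0.1080; 0.1080 0.3600]  H_jac=[-0.1131 0.1524]  S=[0.2726]  K=[-0.1984; 0.1564]  nu=[-2.6186]  x^+=[4.7495, 2.7303]  P^+=[0.6128 0.1165; 0.1165 0.3533]
step 2: x^-=[6.1146, 2.7303]  P^-=[1.1076 0.2751; 0.2751 0.5033]  H_jac=[-0.0609 0.1364]  S=[0.2689]  K=[-0.1113; 0.1929]  nu=[-0.7100]  x^+=[6.1936, 2.5933]  P^+=[1.1042 0.2809; 0.2809 0.4933]
step 3: x^-=[7.4903, 2.5933]  P^-=[1.7985 0.5096; 0.5096 0.6433]  H_jac=[-0.0413 0.1192]  S=[0.2672]  K=[-0.0505; 0.2083]  nu=[-0.9333]  x^+=[7.5374, 2.3989]  P^+=[1.7978 0.5124; 0.5124 0.6317]

H_jac[0,0] = -0.0413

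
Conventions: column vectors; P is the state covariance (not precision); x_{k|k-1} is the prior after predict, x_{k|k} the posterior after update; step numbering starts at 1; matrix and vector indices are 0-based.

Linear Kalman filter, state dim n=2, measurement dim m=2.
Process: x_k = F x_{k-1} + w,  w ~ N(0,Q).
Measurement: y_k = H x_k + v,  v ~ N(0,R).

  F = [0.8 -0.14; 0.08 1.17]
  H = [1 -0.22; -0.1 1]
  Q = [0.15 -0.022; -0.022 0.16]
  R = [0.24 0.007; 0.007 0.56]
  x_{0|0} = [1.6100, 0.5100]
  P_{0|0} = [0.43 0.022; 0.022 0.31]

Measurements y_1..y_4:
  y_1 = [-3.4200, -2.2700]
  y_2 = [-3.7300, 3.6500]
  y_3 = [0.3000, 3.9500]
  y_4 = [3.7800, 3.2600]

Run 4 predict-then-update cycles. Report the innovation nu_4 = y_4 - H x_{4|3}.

step 1: x^-=[1.2166, 0.7255]  P^-=[0.4263 -0.0249; -0.0249 0.5912]  S=[0.7059 -0.1912; -0.1912 1.1605]  K=[0.6238 0.0445; -0.0848 0.4977]  nu=[-4.4770, -2.8738]  x^+=[-1.7041, -0.3251]  P^+=[0.1600 0.0453; 0.0453 0.2826]
step 2: x^-=[-1.3178, -0.5167]  P^-=[0.2478 -0.0161; -0.0161 0.5564]  S=[0.5218 -0.1567; -0.1567 1.1221]  K=[0.4913 0.0321; -0.1213 0.4804]  nu=[-2.5259, 4.0349]  x^+=[-2.4291, 1.7278]  P^+=[0.1256 0.0340; 0.0340 0.2715]
step 3: x^-=[-2.1852, 1.8272]  P^-=[0.2281 -0.0270; -0.0270 0.5389]  S=[0.5061 -0.1620; -0.1620 1.1066]  K=[0.4701 0.0238; -0.1374 0.4693]  nu=[2.8872, 1.9042]  x^+=[-0.7827, 2.3242]  P^+=[0.1193 0.0285; 0.0285 0.2647]
step 4: x^-=[-0.9515, 2.6567]  P^-=[0.2251 -0.0313; -0.0313 0.5285]  S=[0.5045 -0.1638; -0.1638 1.0970]  K=[0.4666 0.0206; -0.1421 0.4634]  nu=[5.3160, 0.5082]  x^+=[1.5393, 2.1367]  P^+=[0.1180 0.0266; 0.0266 0.2612]

innov = [5.3160, 0.5082]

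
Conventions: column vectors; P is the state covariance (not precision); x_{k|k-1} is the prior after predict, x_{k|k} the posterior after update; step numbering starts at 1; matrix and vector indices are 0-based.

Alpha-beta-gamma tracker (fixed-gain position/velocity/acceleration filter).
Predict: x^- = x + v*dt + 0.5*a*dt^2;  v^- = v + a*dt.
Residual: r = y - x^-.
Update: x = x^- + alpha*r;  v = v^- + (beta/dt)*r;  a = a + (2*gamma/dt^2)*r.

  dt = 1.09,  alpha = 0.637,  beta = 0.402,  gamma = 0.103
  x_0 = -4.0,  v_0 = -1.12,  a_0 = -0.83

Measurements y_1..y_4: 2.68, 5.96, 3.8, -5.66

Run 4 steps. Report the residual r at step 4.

resid = -15.1619

step 1: x_pred=-5.7139  r=8.3939  x^+=-0.3670  v^+=1.0710  a^+=0.6254
step 2: x_pred=1.1719  r=4.7881  x^+=4.2219  v^+=3.5186  a^+=1.4556
step 3: x_pred=8.9218  r=-5.1218  x^+=5.6592  v^+=3.2161  a^+=0.5675
step 4: x_pred=9.5019  r=-15.1619  x^+=-0.1562  v^+=-1.7571  a^+=-2.0614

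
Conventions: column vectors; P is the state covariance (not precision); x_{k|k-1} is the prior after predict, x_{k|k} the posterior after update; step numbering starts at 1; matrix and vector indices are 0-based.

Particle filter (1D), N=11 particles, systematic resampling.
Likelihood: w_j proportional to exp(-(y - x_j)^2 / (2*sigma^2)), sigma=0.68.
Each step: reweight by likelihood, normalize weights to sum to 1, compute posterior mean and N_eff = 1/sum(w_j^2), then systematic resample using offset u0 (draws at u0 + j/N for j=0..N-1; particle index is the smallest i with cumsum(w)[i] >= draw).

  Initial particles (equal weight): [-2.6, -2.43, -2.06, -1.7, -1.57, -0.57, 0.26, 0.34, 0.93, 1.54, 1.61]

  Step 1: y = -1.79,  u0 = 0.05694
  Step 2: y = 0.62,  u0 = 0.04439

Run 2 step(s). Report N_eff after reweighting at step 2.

N_eff = 1.2017

step 1: w=[0.1167, 0.1523, 0.2192, 0.2351, 0.2250, 0.0474, 0.0025, 0.0018, 0.0001, 0.0000, 0.0000]  mean=-1.9035  Neff=5.1815  idx=[0, 1, 1, 2, 2, 3, 3, 3, 4, 4, 5]
step 2: w=[0.0001, 0.0002, 0.0002, 0.0018, 0.0018, 0.0125, 0.0125, 0.0125, 0.0236, 0.0236, 0.9114]  mean=-0.6656  Neff=1.2017  idx=[8, 10, 10, 10, 10, 10, 10, 10, 10, 10, 10]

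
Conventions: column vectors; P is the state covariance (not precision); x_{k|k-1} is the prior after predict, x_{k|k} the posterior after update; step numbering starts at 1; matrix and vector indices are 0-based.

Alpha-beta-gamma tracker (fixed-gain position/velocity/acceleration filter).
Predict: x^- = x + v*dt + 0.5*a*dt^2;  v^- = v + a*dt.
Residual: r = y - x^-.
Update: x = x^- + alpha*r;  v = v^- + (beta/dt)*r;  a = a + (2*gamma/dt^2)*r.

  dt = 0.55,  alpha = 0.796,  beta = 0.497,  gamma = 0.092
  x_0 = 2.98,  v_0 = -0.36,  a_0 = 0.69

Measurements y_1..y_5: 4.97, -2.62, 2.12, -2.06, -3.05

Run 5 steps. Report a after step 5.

a_post = -0.8492

step 1: x_pred=2.8864  r=2.0836  x^+=4.5449  v^+=1.9024  a^+=1.9574
step 2: x_pred=5.8873  r=-8.5073  x^+=-0.8845  v^+=-4.7086  a^+=-3.2173
step 3: x_pred=-3.9608  r=6.0808  x^+=0.8795  v^+=-0.9832  a^+=0.4815
step 4: x_pred=0.4116  r=-2.4716  x^+=-1.5558  v^+=-2.9518  a^+=-1.0219
step 5: x_pred=-3.3338  r=0.2838  x^+=-3.1079  v^+=-3.2573  a^+=-0.8492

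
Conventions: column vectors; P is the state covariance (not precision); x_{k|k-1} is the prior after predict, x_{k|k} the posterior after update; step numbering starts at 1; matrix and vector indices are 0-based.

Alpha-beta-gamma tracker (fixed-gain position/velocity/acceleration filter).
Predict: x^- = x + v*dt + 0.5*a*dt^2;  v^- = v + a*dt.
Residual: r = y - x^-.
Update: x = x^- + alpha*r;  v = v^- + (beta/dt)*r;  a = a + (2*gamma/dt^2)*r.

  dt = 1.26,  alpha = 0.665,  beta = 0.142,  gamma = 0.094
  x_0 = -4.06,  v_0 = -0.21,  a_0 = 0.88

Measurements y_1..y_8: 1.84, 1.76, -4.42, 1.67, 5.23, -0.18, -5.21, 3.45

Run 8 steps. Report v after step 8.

v_post = -3.7359

step 1: x_pred=-3.6261  r=5.4661  x^+=0.0089  v^+=1.5148  a^+=1.5273
step 2: x_pred=3.1299  r=-1.3699  x^+=2.2189  v^+=3.2848  a^+=1.3651
step 3: x_pred=7.4413  r=-11.8613  x^+=-0.4464  v^+=3.6680  a^+=-0.0395
step 4: x_pred=4.1439  r=-2.4739  x^+=2.4987  v^+=3.3394  a^+=-0.3325
step 5: x_pred=6.4425  r=-1.2125  x^+=5.6362  v^+=2.7838  a^+=-0.4761
step 6: x_pred=8.7659  r=-8.9459  x^+=2.8169  v^+=1.1758  a^+=-1.5354
step 7: x_pred=3.0796  r=-8.2896  x^+=-2.4330  v^+=-1.6930  a^+=-2.5170
step 8: x_pred=-6.5643  r=10.0143  x^+=0.0952  v^+=-3.7359  a^+=-1.3312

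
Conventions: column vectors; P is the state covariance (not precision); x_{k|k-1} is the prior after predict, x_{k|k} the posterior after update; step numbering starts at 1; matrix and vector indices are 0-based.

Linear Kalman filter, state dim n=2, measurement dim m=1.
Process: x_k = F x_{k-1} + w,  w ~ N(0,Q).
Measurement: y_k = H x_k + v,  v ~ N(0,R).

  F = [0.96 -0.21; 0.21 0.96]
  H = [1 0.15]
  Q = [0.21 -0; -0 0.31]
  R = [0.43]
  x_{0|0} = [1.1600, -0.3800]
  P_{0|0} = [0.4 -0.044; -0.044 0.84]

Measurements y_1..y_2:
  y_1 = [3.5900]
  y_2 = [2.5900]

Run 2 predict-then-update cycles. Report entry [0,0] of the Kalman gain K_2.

step 1: x^-=[1.1934, -0.1212]  P^-=[0.6334 -0.1273; -0.1273 1.0840]  S=[1.0496]  K=[0.5853; 0.0336]  nu=[2.4148]  x^+=[2.6067, -0.0400]  P^+=[0.2739 -0.1480; -0.1480 1.0829]
step 2: x^-=[2.5109, 0.5090]  P^-=[0.5698 -0.2929; -0.2929 1.2604]  S=[0.9403]  K=[0.5593; -0.1105]  nu=[0.0028]  x^+=[2.5124, 0.5087]  P^+=[0.2757 -0.2348; -0.2348 1.2489]

K[0,0] = 0.5593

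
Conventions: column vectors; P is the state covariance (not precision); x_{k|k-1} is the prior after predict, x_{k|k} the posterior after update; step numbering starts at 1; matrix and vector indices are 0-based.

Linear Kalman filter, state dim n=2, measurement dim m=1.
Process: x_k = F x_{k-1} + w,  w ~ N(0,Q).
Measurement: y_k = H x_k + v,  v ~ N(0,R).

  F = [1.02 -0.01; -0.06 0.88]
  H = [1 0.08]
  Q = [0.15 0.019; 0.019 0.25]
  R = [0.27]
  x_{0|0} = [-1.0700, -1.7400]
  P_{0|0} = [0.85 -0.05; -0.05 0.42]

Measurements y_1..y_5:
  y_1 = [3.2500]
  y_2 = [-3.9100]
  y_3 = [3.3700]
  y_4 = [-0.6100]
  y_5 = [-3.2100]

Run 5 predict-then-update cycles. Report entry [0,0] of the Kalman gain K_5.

step 1: x^-=[-1.0740, -1.4670]  P^-=[1.0354 -0.0816; -0.0816 0.5836]  S=[1.2961]  K=[0.7938; -0.0270]  nu=[4.4414]  x^+=[2.4517, -1.5867]  P^+=[0.2186 -0.0539; -0.0539 0.5826]
step 2: x^-=[2.5166, -1.5434]  P^-=[0.3786 -0.0479; -0.0479 0.7077]  S=[0.6455]  K=[0.5806; 0.0135]  nu=[-6.3031]  x^+=[-1.1433, -1.6284]  P^+=[0.1610 -0.0530; -0.0530 0.7076]
step 3: x^-=[-1.1498, -1.3644]  P^-=[0.3187 -0.0447; -0.0447 0.8041]  S=[0.5867]  K=[0.5371; 0.0335]  nu=[4.6290]  x^+=[1.3364, -1.2091]  P^+=[0.1494 -0.0552; -0.0552 0.8034]
step 4: x^-=[1.3752, -1.1442]  P^-=[0.3067 -0.0468; -0.0468 0.8786]  S=[0.5748]  K=[0.5270; 0.0408]  nu=[-1.8936]  x^+=[0.3772, -1.2216]  P^+=[0.1470 -0.0592; -0.0592 0.8776]
step 5: x^-=[0.3970, -1.0976]  P^-=[0.3043 -0.0509; -0.0509 0.9364]  S=[0.5721]  K=[0.5247; 0.0420]  nu=[-3.5192]  x^+=[-1.4496, -1.2454]  P^+=[0.1467 -0.0635; -0.0635 0.9354]

K[0,0] = 0.5247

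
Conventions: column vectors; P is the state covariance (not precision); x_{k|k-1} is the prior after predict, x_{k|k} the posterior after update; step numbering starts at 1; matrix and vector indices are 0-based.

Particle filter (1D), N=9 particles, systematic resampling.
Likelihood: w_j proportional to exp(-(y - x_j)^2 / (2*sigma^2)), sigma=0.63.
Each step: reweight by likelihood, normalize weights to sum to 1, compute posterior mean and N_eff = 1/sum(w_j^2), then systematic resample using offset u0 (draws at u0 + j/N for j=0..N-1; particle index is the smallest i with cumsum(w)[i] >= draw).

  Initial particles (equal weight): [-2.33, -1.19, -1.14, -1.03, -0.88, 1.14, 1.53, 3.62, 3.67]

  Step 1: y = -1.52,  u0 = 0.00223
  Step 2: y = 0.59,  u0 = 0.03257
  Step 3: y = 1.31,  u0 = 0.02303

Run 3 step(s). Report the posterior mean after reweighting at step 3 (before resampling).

step 1: w=[0.1258, 0.2506, 0.2396, 0.2124, 0.1716, 0.0000, 0.0000, 0.0000, 0.0000]  mean=-1.2341  Neff=4.7487  idx=[0, 0, 1, 1, 2, 2, 3, 3, 4]
step 2: w=[0.0001, 0.0001, 0.0832, 0.0832, 0.1037, 0.1037, 0.1650, 0.1650, 0.2959]  mean=-1.0353  Neff=5.6371  idx=[2, 3, 4, 5, 6, 7, 7, 8, 8]
step 3: w=[0.0397, 0.0397, 0.0543, 0.0543, 0.1054, 0.1054, 0.1054, 0.2480, 0.2480]  mean=-0.9802  Neff=6.0481  idx=[0, 3, 4, 5, 6, 7, 7, 8, 8]

post_mean = -0.9802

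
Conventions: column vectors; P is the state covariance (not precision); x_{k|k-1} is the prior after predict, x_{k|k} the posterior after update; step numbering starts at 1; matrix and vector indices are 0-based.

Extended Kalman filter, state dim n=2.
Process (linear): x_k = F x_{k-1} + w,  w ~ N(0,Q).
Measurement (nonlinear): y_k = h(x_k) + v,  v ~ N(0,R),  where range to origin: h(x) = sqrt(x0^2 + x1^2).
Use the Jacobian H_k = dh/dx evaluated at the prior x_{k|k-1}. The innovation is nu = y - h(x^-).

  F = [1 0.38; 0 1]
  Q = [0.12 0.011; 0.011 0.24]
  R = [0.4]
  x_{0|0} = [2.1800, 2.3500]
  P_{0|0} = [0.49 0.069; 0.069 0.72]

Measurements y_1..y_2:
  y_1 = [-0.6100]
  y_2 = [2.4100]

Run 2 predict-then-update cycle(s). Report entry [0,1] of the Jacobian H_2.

step 1: x^-=[3.0730, 2.3500]  P^-=[0.7664 0.3536; 0.3536 0.9600]  H_jac=[0.7944 0.6075]  S=[1.5791]  K=[0.5216; 0.5472]  nu=[-4.4786]  x^+=[0.7372, -0.1006]  P^+=[0.3369 -0.0971; -0.0971 0.4872]
step 2: x^-=[0.6989, -0.1006]  P^-=[0.4534 0.0991; 0.0991 0.7272]  H_jac=[0.9898 -0.1424]  S=[0.8311]  K=[0.5231; -0.0066]  nu=[1.7039]  x^+=[1.5902, -0.1118]  P^+=[0.2261 0.1020; 0.1020 0.7272]

H_jac[0,1] = -0.1424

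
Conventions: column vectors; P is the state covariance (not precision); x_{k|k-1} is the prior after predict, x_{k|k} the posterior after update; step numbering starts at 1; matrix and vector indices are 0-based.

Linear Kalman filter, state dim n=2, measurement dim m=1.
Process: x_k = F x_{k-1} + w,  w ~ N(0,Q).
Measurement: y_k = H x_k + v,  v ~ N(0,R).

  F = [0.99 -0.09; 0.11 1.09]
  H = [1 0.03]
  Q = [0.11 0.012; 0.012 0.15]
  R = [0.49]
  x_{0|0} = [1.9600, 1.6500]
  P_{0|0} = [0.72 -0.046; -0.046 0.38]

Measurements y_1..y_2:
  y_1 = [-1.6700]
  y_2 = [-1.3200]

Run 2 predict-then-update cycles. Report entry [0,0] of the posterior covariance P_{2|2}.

step 1: x^-=[1.7919, 2.0141]  P^-=[0.8269 0.0039; 0.0039 0.5992]  S=[1.3177]  K=[0.6276; 0.0166]  nu=[-3.5223]  x^+=[-0.4189, 1.9555]  P^+=[0.3078 -0.0098; -0.0098 0.5988]
step 2: x^-=[-0.5907, 2.0854]  P^-=[0.4183 -0.0237; -0.0237 0.8628]  S=[0.9077]  K=[0.4601; 0.0024]  nu=[-0.7919]  x^+=[-0.9550, 2.0835]  P^+=[0.2262 -0.0247; -0.0247 0.8628]

P_post[0,0] = 0.2262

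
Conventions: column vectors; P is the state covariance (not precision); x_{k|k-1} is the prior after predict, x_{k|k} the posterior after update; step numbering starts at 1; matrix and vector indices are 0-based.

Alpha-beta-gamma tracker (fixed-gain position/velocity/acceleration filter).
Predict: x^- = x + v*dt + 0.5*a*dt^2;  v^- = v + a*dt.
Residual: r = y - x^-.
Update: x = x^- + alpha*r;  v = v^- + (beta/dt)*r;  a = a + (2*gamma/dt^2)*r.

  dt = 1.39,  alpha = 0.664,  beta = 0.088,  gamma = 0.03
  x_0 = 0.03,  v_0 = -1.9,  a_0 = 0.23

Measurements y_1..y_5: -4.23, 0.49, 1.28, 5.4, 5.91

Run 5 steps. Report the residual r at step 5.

step 1: x_pred=-2.3888  r=-1.8412  x^+=-3.6114  v^+=-1.6969  a^+=0.1728
step 2: x_pred=-5.8030  r=6.2930  x^+=-1.6245  v^+=-1.0582  a^+=0.3682
step 3: x_pred=-2.7397  r=4.0197  x^+=-0.0706  v^+=-0.2919  a^+=0.4931
step 4: x_pred=0.0000  r=5.4000  x^+=3.5856  v^+=0.7354  a^+=0.6608
step 5: x_pred=5.2461  r=0.6639  x^+=5.6869  v^+=1.6959  a^+=0.6814

resid = 0.6639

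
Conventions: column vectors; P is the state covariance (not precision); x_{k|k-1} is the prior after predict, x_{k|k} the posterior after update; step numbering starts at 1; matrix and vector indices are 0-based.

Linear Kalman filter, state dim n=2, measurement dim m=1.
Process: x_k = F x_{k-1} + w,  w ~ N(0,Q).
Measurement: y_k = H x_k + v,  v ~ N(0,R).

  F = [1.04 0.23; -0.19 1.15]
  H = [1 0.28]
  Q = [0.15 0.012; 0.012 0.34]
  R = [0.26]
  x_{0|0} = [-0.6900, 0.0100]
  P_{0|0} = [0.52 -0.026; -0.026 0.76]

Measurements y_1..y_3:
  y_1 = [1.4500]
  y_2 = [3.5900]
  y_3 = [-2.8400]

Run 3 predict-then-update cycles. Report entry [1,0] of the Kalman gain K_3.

step 1: x^-=[-0.7153, 0.1426]  P^-=[0.7402 0.0803; 0.0803 1.3752]  S=[1.1530]  K=[0.6615; 0.4036]  nu=[2.1254]  x^+=[0.6906, 1.0005]  P^+=[0.2357 -0.2275; -0.2275 1.1874]
step 2: x^-=[0.9483, 1.0193]  P^-=[0.3589 0.0173; 0.0173 2.0183]  S=[0.7868]  K=[0.4623; 0.7402]  nu=[2.3563]  x^+=[2.0376, 2.7635]  P^+=[0.1907 -0.2519; -0.2519 1.5871]
step 3: x^-=[2.7547, 2.7909]  P^-=[0.3197 0.1038; 0.1038 2.5560]  S=[0.8383]  K=[0.4161; 0.9776]  nu=[-6.3762]  x^+=[0.1016, -3.4425]  P^+=[0.1746 -0.2372; -0.2372 1.7549]

K[1,0] = 0.9776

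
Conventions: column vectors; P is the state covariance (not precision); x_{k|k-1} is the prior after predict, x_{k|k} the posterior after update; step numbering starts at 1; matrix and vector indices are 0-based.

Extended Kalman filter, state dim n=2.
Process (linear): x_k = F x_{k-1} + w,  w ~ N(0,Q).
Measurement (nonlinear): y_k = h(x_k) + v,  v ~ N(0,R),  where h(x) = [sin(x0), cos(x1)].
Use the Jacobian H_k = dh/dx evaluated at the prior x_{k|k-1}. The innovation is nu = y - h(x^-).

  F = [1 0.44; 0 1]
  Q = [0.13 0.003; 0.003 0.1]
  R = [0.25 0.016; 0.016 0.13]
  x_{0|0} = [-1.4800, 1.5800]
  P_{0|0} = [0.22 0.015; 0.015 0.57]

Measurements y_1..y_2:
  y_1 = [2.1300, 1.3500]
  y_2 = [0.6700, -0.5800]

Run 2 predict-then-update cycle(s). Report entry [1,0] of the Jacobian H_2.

step 1: x^-=[-0.7848, 1.5800]  P^-=[0.4736 0.2688; 0.2688 0.6700]  H_jac=[0.7075 0.0000; 0.0000 -1.0000]  S=[0.4871 -0.1742; -0.1742 0.7999]  K=[0.6157 -0.2020; 0.0987 -0.8160]  nu=[2.8367, 1.3592]  x^+=[0.6872, 0.7507]  P^+=[0.2130 0.0164; 0.0164 0.1045]
step 2: x^-=[1.0175, 0.7507]  P^-=[0.3777 0.0654; 0.0654 0.2045]  H_jac=[0.5255 0.0000; 0.0000 -0.6821]  S=[0.3543 -0.0074; -0.0074 0.2252]  K=[0.5564 -0.1797; 0.0840 -0.6168]  nu=[-0.1808, -1.3112]  x^+=[1.1526, 1.5442]  P^+=[0.2592 0.0212; 0.0212 0.1156]

H_jac[1,0] = 0.0000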